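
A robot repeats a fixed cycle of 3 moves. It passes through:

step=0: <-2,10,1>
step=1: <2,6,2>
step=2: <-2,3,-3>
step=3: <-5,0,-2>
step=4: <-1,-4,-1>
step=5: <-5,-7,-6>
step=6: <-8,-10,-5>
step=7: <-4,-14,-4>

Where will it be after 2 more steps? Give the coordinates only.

Step-to-step displacements: <+4,-4,+1>, <-4,-3,-5>, <-3,-3,+1>, <+4,-4,+1>, <-4,-3,-5>, <-3,-3,+1>, <+4,-4,+1> — a repeating cycle of length 3.
step 8: apply <-4,-3,-5> → <-8,-17,-9>
step 9: apply <-3,-3,+1> → <-11,-20,-8>

<-11,-20,-8>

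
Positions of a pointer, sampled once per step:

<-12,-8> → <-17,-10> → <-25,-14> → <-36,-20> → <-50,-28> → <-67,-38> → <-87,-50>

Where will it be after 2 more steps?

Successive displacements: <-5,-2>, <-8,-4>, <-11,-6>, <-14,-8>, <-17,-10>, <-20,-12> — each changes by <-3,-2>.
step 7: <-87,-50> + <-23,-14> → <-110,-64>
step 8: <-110,-64> + <-26,-16> → <-136,-80>

<-136,-80>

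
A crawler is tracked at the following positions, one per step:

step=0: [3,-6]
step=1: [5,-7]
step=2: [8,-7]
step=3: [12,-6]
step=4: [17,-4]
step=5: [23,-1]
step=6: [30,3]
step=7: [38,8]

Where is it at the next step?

[47,14]

Taking differences between consecutive positions: [+2,-1], [+3,+0], [+4,+1], [+5,+2], [+6,+3], [+7,+4], [+8,+5]. These grow by [+1,+1] each step.
step 8: [38,8] + [+9,+6] → [47,14]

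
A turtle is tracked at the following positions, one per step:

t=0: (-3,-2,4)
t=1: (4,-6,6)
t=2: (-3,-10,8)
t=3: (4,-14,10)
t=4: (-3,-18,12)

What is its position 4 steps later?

The first coordinate repeats the cycle [-3, 4] with period 2; step 8 mod 2 = 0, giving -3.
The second coordinate changes by -4 each step, so at step 8 it is -2 + 8·(-4) = -34.
The third coordinate changes by +2 each step, so at step 8 it is 4 + 8·(2) = 20.

(-3,-34,20)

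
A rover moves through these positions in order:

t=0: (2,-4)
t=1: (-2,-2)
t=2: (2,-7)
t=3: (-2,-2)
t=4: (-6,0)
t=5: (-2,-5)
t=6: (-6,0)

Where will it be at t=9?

(-10,2)

Step-to-step displacements: (-4,+2), (+4,-5), (-4,+5), (-4,+2), (+4,-5), (-4,+5) — a repeating cycle of length 3.
step 7: apply (-4,+2) → (-10,2)
step 8: apply (+4,-5) → (-6,-3)
step 9: apply (-4,+5) → (-10,2)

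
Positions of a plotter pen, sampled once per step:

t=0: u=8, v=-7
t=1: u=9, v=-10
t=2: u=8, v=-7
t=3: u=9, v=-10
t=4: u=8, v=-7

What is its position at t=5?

Step-to-step displacements: (+1,-3), (-1,+3), (+1,-3), (-1,+3); each is -1× the previous.
step 5: u=8, v=-7 + (+1,-3) → u=9, v=-10

u=9, v=-10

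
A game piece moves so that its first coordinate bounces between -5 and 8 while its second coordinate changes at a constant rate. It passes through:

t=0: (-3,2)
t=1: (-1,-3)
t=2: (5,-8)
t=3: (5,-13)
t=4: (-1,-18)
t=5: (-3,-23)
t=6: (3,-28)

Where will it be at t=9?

(-5,-43)

The first coordinate travels 6 per step and bounces off the walls at -5 and 8.
  step 7: 3 → 7
  step 8: 7 → 1
  step 9: 1 → -5
The second coordinate changes by -5 each step: at step 9 it is -43.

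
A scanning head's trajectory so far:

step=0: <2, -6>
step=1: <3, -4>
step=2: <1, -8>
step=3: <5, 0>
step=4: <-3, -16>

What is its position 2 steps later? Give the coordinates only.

Step-to-step displacements: <+1, +2>, <-2, -4>, <+4, +8>, <-8, -16>; each is -2× the previous.
step 5: <-3, -16> + <+16, +32> → <13, 16>
step 6: <13, 16> + <-32, -64> → <-19, -48>

<-19, -48>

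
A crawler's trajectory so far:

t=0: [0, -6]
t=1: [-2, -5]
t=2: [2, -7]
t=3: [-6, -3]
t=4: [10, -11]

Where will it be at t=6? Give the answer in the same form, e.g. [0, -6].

Step-to-step displacements: [-2, +1], [+4, -2], [-8, +4], [+16, -8]; each is -2× the previous.
step 5: [10, -11] + [-32, +16] → [-22, 5]
step 6: [-22, 5] + [+64, -32] → [42, -27]

[42, -27]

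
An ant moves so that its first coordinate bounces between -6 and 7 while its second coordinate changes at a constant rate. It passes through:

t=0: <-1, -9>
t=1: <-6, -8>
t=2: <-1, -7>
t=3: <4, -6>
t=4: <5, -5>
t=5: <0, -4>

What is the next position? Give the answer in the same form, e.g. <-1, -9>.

The first coordinate travels 5 per step and bounces off the walls at -6 and 7.
  step 6: 0 → -5
The second coordinate changes by +1 each step: at step 6 it is -3.

<-5, -3>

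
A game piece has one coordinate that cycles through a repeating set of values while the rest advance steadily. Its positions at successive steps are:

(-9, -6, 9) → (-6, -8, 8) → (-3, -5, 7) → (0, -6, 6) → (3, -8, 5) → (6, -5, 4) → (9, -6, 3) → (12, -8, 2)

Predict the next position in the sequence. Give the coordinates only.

(15, -5, 1)

First: linear, +3 per step → 15 at step 8.
Second: cycles through -6, -8, -5 every 3 steps. Step 8 lands at position 2 of the cycle → -5.
Third: linear, -1 per step → 1 at step 8.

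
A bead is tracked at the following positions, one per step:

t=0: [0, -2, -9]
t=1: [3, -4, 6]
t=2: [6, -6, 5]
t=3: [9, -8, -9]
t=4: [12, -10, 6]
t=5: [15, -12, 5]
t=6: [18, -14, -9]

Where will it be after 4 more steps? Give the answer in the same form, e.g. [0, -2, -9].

The first coordinate changes by +3 each step, so at step 10 it is 0 + 10·(3) = 30.
The second coordinate changes by -2 each step, so at step 10 it is -2 + 10·(-2) = -22.
The third coordinate repeats the cycle [-9, 6, 5] with period 3; step 10 mod 3 = 1, giving 6.

[30, -22, 6]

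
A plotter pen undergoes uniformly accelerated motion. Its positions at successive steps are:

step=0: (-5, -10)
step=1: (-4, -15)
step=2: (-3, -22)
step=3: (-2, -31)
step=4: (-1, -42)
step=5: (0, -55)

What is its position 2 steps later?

Successive displacements: (+1, -5), (+1, -7), (+1, -9), (+1, -11), (+1, -13) — each changes by (+0, -2).
step 6: (0, -55) + (+1, -15) → (1, -70)
step 7: (1, -70) + (+1, -17) → (2, -87)

(2, -87)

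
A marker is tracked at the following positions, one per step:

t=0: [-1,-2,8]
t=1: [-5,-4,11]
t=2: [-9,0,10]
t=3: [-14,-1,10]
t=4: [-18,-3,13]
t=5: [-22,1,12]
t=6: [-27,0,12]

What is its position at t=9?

Step-to-step displacements: [-4,-2,+3], [-4,+4,-1], [-5,-1,+0], [-4,-2,+3], [-4,+4,-1], [-5,-1,+0] — a repeating cycle of length 3.
step 7: apply [-4,-2,+3] → [-31,-2,15]
step 8: apply [-4,+4,-1] → [-35,2,14]
step 9: apply [-5,-1,+0] → [-40,1,14]

[-40,1,14]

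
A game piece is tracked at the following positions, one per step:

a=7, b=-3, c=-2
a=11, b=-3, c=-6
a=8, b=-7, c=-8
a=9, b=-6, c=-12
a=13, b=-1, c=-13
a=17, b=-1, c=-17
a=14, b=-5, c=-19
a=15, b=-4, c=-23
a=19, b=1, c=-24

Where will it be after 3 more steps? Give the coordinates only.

a=21, b=-2, c=-34

Differencing gives (+4, +0, -4), (-3, -4, -2), (+1, +1, -4), (+4, +5, -1), (+4, +0, -4), (-3, -4, -2), (+1, +1, -4), (+4, +5, -1). This is the pattern (+4, +0, -4), (-3, -4, -2), (+1, +1, -4), (+4, +5, -1) repeated.
step 9: apply (+4, +0, -4) → a=23, b=1, c=-28
step 10: apply (-3, -4, -2) → a=20, b=-3, c=-30
step 11: apply (+1, +1, -4) → a=21, b=-2, c=-34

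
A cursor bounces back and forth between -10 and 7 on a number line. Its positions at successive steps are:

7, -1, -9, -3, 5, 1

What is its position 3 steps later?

The value reflects between -10 and 7, moving 8 per step.
  step 6: 1 → -7
  step 7: -7 → -5
  step 8: -5 → 3

3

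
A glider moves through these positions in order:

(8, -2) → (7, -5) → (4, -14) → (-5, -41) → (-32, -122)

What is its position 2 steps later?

(-356, -1094)

Consecutive displacements (-1, -3), (-3, -9), (-9, -27), (-27, -81) scale by a factor of 3 each step.
step 5: (-32, -122) + (-81, -243) → (-113, -365)
step 6: (-113, -365) + (-243, -729) → (-356, -1094)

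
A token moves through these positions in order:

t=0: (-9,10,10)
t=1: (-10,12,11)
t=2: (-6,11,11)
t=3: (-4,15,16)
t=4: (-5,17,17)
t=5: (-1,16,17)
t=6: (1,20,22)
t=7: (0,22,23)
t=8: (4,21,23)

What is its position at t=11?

Step-to-step displacements: (-1,+2,+1), (+4,-1,+0), (+2,+4,+5), (-1,+2,+1), (+4,-1,+0), (+2,+4,+5), (-1,+2,+1), (+4,-1,+0) — a repeating cycle of length 3.
step 9: apply (+2,+4,+5) → (6,25,28)
step 10: apply (-1,+2,+1) → (5,27,29)
step 11: apply (+4,-1,+0) → (9,26,29)

(9,26,29)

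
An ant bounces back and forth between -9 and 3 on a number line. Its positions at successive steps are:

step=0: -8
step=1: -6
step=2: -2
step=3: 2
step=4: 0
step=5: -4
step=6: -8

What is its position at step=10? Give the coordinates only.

0

The value reflects between -9 and 3, moving 4 per step.
  step 7: -8 → -6
  step 8: -6 → -2
  step 9: -2 → 2
  step 10: 2 → 0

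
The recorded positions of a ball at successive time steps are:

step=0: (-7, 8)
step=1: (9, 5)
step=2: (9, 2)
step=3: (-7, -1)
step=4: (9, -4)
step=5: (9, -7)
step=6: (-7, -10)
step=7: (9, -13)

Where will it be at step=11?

(9, -25)

First: cycles through -7, 9, 9 every 3 steps. Step 11 lands at position 2 of the cycle → 9.
Second: linear, -3 per step → -25 at step 11.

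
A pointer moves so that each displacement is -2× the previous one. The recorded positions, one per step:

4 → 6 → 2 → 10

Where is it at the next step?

-6

The jumps are +2, -4, +8 — a geometric progression with ratio -2.
step 4: 10 − 16 → -6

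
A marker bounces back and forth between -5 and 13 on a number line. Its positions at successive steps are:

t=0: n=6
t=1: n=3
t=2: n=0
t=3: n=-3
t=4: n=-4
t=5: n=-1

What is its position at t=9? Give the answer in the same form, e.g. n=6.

n=11

The value reflects between -5 and 13, moving 3 per step.
  step 6: -1 → 2
  step 7: 2 → 5
  step 8: 5 → 8
  step 9: 8 → 11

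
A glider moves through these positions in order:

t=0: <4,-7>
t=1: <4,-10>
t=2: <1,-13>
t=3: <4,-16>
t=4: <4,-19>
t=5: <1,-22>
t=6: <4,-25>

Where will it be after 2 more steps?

First: cycles through 4, 4, 1 every 3 steps. Step 8 lands at position 2 of the cycle → 1.
Second: linear, -3 per step → -31 at step 8.

<1,-31>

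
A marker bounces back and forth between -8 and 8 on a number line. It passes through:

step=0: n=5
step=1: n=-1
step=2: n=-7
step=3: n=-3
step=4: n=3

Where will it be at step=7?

The value travels 6 per step and bounces off the walls at -8 and 8.
  step 5: 3 → 7
  step 6: 7 → 1
  step 7: 1 → -5

n=-5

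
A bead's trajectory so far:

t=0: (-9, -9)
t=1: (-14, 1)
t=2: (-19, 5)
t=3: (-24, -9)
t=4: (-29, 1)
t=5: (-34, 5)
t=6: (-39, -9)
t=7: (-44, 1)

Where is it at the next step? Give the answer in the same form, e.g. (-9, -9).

(-49, 5)

The first coordinate changes by -5 each step, so at step 8 it is -9 + 8·(-5) = -49.
The second coordinate repeats the cycle [-9, 1, 5] with period 3; step 8 mod 3 = 2, giving 5.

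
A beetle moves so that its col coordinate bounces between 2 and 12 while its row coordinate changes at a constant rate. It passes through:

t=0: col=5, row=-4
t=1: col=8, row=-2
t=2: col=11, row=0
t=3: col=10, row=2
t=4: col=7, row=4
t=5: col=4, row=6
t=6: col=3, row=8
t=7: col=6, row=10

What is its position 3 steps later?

The col coordinate reflects between 2 and 12, moving 3 per step.
  step 8: 6 → 9
  step 9: 9 → 12
  step 10: 12 → 9
The row coordinate changes by +2 each step: at step 10 it is 16.

col=9, row=16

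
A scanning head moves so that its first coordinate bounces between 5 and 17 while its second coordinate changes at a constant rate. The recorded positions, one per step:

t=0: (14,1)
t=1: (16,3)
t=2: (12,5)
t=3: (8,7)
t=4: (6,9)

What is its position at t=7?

The first coordinate reflects between 5 and 17, moving 4 per step.
  step 5: 6 → 10
  step 6: 10 → 14
  step 7: 14 → 16
The second coordinate changes by +2 each step: at step 7 it is 15.

(16,15)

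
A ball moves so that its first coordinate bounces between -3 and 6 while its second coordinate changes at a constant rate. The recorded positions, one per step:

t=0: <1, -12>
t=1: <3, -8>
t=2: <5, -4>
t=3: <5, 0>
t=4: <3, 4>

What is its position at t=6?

The first coordinate travels 2 per step and bounces off the walls at -3 and 6.
  step 5: 3 → 1
  step 6: 1 → -1
The second coordinate changes by +4 each step: at step 6 it is 12.

<-1, 12>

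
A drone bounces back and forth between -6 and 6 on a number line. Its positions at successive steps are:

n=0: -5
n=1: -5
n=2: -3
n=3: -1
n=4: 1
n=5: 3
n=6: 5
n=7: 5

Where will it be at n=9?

1

The value reflects between -6 and 6, moving 2 per step.
  step 8: 5 → 3
  step 9: 3 → 1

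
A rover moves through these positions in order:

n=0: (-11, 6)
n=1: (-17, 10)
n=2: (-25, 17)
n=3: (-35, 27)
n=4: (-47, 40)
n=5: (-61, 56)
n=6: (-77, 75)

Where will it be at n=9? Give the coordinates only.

Successive displacements: (-6, +4), (-8, +7), (-10, +10), (-12, +13), (-14, +16), (-16, +19) — each changes by (-2, +3).
step 7: (-77, 75) + (-18, +22) → (-95, 97)
step 8: (-95, 97) + (-20, +25) → (-115, 122)
step 9: (-115, 122) + (-22, +28) → (-137, 150)

(-137, 150)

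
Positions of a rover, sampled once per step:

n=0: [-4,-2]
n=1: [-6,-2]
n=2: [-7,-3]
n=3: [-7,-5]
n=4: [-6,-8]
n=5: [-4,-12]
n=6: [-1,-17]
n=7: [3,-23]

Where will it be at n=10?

[21,-47]

First differences are [-2,+0], [-1,-1], [+0,-2], [+1,-3], [+2,-4], [+3,-5], [+4,-6]; their common second difference is [+1,-1] (constant acceleration).
step 8: [3,-23] + [+5,-7] → [8,-30]
step 9: [8,-30] + [+6,-8] → [14,-38]
step 10: [14,-38] + [+7,-9] → [21,-47]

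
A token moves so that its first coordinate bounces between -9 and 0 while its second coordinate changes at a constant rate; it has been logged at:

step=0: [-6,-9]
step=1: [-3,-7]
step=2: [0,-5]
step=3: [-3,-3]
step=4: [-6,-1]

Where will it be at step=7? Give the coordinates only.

The first coordinate reflects between -9 and 0, moving 3 per step.
  step 5: -6 → -9
  step 6: -9 → -6
  step 7: -6 → -3
The second coordinate changes by +2 each step: at step 7 it is 5.

[-3,5]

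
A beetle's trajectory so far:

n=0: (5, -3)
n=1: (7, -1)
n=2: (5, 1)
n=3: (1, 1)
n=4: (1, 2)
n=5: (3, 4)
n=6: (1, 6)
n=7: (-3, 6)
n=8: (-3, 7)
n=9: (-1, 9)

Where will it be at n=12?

Step-to-step displacements: (+2, +2), (-2, +2), (-4, +0), (+0, +1), (+2, +2), (-2, +2), (-4, +0), (+0, +1), (+2, +2) — a repeating cycle of length 4.
step 10: apply (-2, +2) → (-3, 11)
step 11: apply (-4, +0) → (-7, 11)
step 12: apply (+0, +1) → (-7, 12)

(-7, 12)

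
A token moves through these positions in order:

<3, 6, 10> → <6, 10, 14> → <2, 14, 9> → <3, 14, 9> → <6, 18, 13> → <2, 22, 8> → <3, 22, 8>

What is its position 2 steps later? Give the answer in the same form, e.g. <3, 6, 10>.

Differencing gives <+3, +4, +4>, <-4, +4, -5>, <+1, +0, +0>, <+3, +4, +4>, <-4, +4, -5>, <+1, +0, +0>. This is the pattern <+3, +4, +4>, <-4, +4, -5>, <+1, +0, +0> repeated.
step 7: apply <+3, +4, +4> → <6, 26, 12>
step 8: apply <-4, +4, -5> → <2, 30, 7>

<2, 30, 7>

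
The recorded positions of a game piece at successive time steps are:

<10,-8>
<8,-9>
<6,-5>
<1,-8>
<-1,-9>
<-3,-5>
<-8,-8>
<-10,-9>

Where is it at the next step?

The moves between consecutive positions are <-2,-1>, <-2,+4>, <-5,-3>, <-2,-1>, <-2,+4>, <-5,-3>, <-2,-1>; they repeat the 3-cycle [<-2,-1>, <-2,+4>, <-5,-3>].
step 8: apply <-2,+4> → <-12,-5>

<-12,-5>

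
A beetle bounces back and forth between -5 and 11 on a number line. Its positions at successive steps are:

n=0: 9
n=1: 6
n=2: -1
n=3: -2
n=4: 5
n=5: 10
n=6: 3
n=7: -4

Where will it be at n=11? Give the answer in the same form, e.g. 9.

The value travels 7 per step and bounces off the walls at -5 and 11.
  step 8: -4 → 1
  step 9: 1 → 8
  step 10: 8 → 7
  step 11: 7 → 0

0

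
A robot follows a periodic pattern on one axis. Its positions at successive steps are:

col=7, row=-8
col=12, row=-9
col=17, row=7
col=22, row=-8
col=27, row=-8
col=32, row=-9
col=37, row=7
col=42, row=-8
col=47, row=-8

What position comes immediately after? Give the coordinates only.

col=52, row=-9

The col coordinate changes by +5 each step, so at step 9 it is 7 + 9·(5) = 52.
The row coordinate repeats the cycle [-8, -9, 7, -8] with period 4; step 9 mod 4 = 1, giving -9.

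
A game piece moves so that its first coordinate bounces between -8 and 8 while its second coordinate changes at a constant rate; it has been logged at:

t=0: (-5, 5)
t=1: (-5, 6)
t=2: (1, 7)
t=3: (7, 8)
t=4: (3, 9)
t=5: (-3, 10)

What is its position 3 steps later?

The first coordinate travels 6 per step and bounces off the walls at -8 and 8.
  step 6: -3 → -7
  step 7: -7 → -1
  step 8: -1 → 5
The second coordinate changes by +1 each step: at step 8 it is 13.

(5, 13)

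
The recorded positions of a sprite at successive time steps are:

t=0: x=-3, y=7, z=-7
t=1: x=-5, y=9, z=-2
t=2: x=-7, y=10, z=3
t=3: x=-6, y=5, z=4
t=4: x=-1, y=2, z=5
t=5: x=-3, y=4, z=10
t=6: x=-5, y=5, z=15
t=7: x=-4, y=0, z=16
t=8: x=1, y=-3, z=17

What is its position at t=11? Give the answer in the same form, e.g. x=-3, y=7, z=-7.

x=-2, y=-5, z=28

The moves between consecutive positions are (-2, +2, +5), (-2, +1, +5), (+1, -5, +1), (+5, -3, +1), (-2, +2, +5), (-2, +1, +5), (+1, -5, +1), (+5, -3, +1); they repeat the 4-cycle [(-2, +2, +5), (-2, +1, +5), (+1, -5, +1), (+5, -3, +1)].
step 9: apply (-2, +2, +5) → x=-1, y=-1, z=22
step 10: apply (-2, +1, +5) → x=-3, y=0, z=27
step 11: apply (+1, -5, +1) → x=-2, y=-5, z=28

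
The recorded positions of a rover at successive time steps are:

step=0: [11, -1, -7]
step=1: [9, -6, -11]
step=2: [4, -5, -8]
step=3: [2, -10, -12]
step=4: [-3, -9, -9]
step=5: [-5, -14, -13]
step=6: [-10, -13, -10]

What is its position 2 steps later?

Differencing gives [-2, -5, -4], [-5, +1, +3], [-2, -5, -4], [-5, +1, +3], [-2, -5, -4], [-5, +1, +3]. This is the pattern [-2, -5, -4], [-5, +1, +3] repeated.
step 7: apply [-2, -5, -4] → [-12, -18, -14]
step 8: apply [-5, +1, +3] → [-17, -17, -11]

[-17, -17, -11]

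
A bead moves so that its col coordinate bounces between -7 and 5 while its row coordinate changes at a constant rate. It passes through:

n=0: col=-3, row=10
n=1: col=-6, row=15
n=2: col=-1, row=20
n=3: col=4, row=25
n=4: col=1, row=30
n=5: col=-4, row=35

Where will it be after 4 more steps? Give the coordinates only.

col=0, row=55

The col coordinate travels 5 per step and bounces off the walls at -7 and 5.
  step 6: -4 → -5
  step 7: -5 → 0
  step 8: 0 → 5
  step 9: 5 → 0
The row coordinate changes by +5 each step: at step 9 it is 55.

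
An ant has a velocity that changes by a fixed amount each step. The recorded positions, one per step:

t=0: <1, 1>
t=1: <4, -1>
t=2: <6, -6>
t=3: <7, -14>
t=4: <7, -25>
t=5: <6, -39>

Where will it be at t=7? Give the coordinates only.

First differences are <+3, -2>, <+2, -5>, <+1, -8>, <+0, -11>, <-1, -14>; their common second difference is <-1, -3> (constant acceleration).
step 6: <6, -39> + <-2, -17> → <4, -56>
step 7: <4, -56> + <-3, -20> → <1, -76>

<1, -76>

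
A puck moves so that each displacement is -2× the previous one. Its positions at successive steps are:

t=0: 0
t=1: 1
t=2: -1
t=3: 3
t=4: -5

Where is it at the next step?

11

The jumps are +1, -2, +4, -8 — a geometric progression with ratio -2.
step 5: -5 + 16 → 11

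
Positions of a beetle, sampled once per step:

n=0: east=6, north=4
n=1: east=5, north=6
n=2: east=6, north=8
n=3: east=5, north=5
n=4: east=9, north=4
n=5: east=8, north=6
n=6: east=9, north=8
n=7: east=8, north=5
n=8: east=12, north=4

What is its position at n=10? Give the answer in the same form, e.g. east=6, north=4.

east=12, north=8

Differencing gives (-1,+2), (+1,+2), (-1,-3), (+4,-1), (-1,+2), (+1,+2), (-1,-3), (+4,-1). This is the pattern (-1,+2), (+1,+2), (-1,-3), (+4,-1) repeated.
step 9: apply (-1,+2) → east=11, north=6
step 10: apply (+1,+2) → east=12, north=8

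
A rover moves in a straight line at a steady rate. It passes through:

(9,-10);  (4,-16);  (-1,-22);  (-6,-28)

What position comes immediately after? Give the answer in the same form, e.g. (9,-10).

Each step adds (-5,-6) to the position.
step 4: (-6,-28) + (-5,-6) → (-11,-34)

(-11,-34)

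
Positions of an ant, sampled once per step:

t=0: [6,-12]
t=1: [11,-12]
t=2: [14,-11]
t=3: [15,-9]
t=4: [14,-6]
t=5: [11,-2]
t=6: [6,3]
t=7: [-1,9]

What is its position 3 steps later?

Successive displacements: [+5,+0], [+3,+1], [+1,+2], [-1,+3], [-3,+4], [-5,+5], [-7,+6] — each changes by [-2,+1].
step 8: [-1,9] + [-9,+7] → [-10,16]
step 9: [-10,16] + [-11,+8] → [-21,24]
step 10: [-21,24] + [-13,+9] → [-34,33]

[-34,33]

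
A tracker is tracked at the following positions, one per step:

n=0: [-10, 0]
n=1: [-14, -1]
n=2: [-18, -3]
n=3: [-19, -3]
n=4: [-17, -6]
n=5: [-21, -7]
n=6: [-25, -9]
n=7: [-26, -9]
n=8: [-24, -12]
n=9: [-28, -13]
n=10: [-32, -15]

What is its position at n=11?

Step-to-step displacements: [-4, -1], [-4, -2], [-1, +0], [+2, -3], [-4, -1], [-4, -2], [-1, +0], [+2, -3], [-4, -1], [-4, -2] — a repeating cycle of length 4.
step 11: apply [-1, +0] → [-33, -15]

[-33, -15]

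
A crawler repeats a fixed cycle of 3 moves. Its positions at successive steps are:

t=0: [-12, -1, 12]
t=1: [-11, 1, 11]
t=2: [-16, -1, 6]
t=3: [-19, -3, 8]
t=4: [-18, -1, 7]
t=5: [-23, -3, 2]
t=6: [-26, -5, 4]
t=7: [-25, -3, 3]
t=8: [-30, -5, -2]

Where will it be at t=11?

Step-to-step displacements: [+1, +2, -1], [-5, -2, -5], [-3, -2, +2], [+1, +2, -1], [-5, -2, -5], [-3, -2, +2], [+1, +2, -1], [-5, -2, -5] — a repeating cycle of length 3.
step 9: apply [-3, -2, +2] → [-33, -7, 0]
step 10: apply [+1, +2, -1] → [-32, -5, -1]
step 11: apply [-5, -2, -5] → [-37, -7, -6]

[-37, -7, -6]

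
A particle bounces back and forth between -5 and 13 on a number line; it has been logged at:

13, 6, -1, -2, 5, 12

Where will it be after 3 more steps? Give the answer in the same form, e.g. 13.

-3

The value travels 7 per step and bounces off the walls at -5 and 13.
  step 6: 12 → 7
  step 7: 7 → 0
  step 8: 0 → -3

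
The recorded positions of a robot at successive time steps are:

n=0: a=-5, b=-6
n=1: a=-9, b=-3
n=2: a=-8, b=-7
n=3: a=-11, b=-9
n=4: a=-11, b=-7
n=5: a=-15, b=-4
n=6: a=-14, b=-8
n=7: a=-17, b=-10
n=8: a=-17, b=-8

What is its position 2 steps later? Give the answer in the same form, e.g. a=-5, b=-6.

Differencing gives (-4,+3), (+1,-4), (-3,-2), (+0,+2), (-4,+3), (+1,-4), (-3,-2), (+0,+2). This is the pattern (-4,+3), (+1,-4), (-3,-2), (+0,+2) repeated.
step 9: apply (-4,+3) → a=-21, b=-5
step 10: apply (+1,-4) → a=-20, b=-9

a=-20, b=-9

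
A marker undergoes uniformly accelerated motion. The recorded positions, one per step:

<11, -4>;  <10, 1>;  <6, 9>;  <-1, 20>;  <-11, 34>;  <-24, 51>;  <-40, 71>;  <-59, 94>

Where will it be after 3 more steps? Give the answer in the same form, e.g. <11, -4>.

Successive displacements: <-1, +5>, <-4, +8>, <-7, +11>, <-10, +14>, <-13, +17>, <-16, +20>, <-19, +23> — each changes by <-3, +3>.
step 8: <-59, 94> + <-22, +26> → <-81, 120>
step 9: <-81, 120> + <-25, +29> → <-106, 149>
step 10: <-106, 149> + <-28, +32> → <-134, 181>

<-134, 181>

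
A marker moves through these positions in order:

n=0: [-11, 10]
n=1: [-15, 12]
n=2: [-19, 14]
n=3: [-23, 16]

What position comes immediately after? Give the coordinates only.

The position changes by [-4, +2] every step.
step 4: [-23, 16] + [-4, +2] → [-27, 18]

[-27, 18]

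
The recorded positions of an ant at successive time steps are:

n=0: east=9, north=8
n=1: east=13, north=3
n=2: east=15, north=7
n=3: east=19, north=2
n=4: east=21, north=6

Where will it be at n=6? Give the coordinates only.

east=27, north=5

Step-to-step displacements: (+4,-5), (+2,+4), (+4,-5), (+2,+4) — a repeating cycle of length 2.
step 5: apply (+4,-5) → east=25, north=1
step 6: apply (+2,+4) → east=27, north=5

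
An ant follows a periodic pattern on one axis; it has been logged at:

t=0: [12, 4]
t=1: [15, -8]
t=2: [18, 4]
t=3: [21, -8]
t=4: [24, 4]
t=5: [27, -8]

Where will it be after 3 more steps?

The first coordinate changes by +3 each step, so at step 8 it is 12 + 8·(3) = 36.
The second coordinate repeats the cycle [4, -8] with period 2; step 8 mod 2 = 0, giving 4.

[36, 4]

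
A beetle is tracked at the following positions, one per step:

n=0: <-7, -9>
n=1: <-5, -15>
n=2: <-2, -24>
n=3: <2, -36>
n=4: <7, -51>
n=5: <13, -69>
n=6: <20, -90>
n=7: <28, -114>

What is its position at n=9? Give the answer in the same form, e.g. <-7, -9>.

<47, -171>

First differences are <+2, -6>, <+3, -9>, <+4, -12>, <+5, -15>, <+6, -18>, <+7, -21>, <+8, -24>; their common second difference is <+1, -3> (constant acceleration).
step 8: <28, -114> + <+9, -27> → <37, -141>
step 9: <37, -141> + <+10, -30> → <47, -171>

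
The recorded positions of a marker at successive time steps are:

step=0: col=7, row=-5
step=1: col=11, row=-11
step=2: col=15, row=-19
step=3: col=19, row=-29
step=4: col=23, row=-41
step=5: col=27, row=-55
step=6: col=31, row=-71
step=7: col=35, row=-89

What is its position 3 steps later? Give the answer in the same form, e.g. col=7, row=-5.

col=47, row=-155

Taking differences between consecutive positions: (+4, -6), (+4, -8), (+4, -10), (+4, -12), (+4, -14), (+4, -16), (+4, -18). These grow by (+0, -2) each step.
step 8: col=35, row=-89 + (+4, -20) → col=39, row=-109
step 9: col=39, row=-109 + (+4, -22) → col=43, row=-131
step 10: col=43, row=-131 + (+4, -24) → col=47, row=-155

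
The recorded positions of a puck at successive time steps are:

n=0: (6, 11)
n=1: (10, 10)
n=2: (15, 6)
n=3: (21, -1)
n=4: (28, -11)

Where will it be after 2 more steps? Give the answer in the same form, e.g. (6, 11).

Taking differences between consecutive positions: (+4, -1), (+5, -4), (+6, -7), (+7, -10). These grow by (+1, -3) each step.
step 5: (28, -11) + (+8, -13) → (36, -24)
step 6: (36, -24) + (+9, -16) → (45, -40)

(45, -40)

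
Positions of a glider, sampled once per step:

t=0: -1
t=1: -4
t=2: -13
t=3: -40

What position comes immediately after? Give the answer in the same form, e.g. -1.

The jumps are -3, -9, -27 — a geometric progression with ratio 3.
step 4: -40 − 81 → -121

-121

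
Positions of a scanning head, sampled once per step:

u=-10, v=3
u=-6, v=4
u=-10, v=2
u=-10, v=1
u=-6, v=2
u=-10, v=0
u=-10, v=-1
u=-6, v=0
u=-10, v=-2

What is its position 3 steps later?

u=-10, v=-4

Step-to-step displacements: (+4, +1), (-4, -2), (+0, -1), (+4, +1), (-4, -2), (+0, -1), (+4, +1), (-4, -2) — a repeating cycle of length 3.
step 9: apply (+0, -1) → u=-10, v=-3
step 10: apply (+4, +1) → u=-6, v=-2
step 11: apply (-4, -2) → u=-10, v=-4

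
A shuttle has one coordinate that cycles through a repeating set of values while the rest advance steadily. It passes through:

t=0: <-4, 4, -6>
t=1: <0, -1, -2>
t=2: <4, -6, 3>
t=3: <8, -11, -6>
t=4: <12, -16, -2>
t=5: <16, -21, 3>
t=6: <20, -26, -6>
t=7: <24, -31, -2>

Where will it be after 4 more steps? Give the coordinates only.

The first coordinate changes by +4 each step, so at step 11 it is -4 + 11·(4) = 40.
The second coordinate changes by -5 each step, so at step 11 it is 4 + 11·(-5) = -51.
The third coordinate repeats the cycle [-6, -2, 3] with period 3; step 11 mod 3 = 2, giving 3.

<40, -51, 3>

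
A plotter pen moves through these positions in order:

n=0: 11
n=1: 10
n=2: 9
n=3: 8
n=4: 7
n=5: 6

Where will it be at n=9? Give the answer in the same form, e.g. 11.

2

The position changes by -1 every step.
step 6: 6 − 1 → 5
step 7: 5 − 1 → 4
step 8: 4 − 1 → 3
step 9: 3 − 1 → 2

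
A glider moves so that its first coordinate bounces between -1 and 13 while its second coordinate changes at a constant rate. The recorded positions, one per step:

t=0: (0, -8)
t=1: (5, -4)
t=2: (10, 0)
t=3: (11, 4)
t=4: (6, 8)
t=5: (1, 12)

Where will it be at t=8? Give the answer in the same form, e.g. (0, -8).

The first coordinate travels 5 per step and bounces off the walls at -1 and 13.
  step 6: 1 → 2
  step 7: 2 → 7
  step 8: 7 → 12
The second coordinate changes by +4 each step: at step 8 it is 24.

(12, 24)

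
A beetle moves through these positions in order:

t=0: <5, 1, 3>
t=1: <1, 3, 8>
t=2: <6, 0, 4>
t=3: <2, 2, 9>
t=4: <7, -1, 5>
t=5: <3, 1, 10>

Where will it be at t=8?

<9, -3, 7>

Step-to-step displacements: <-4, +2, +5>, <+5, -3, -4>, <-4, +2, +5>, <+5, -3, -4>, <-4, +2, +5> — a repeating cycle of length 2.
step 6: apply <+5, -3, -4> → <8, -2, 6>
step 7: apply <-4, +2, +5> → <4, 0, 11>
step 8: apply <+5, -3, -4> → <9, -3, 7>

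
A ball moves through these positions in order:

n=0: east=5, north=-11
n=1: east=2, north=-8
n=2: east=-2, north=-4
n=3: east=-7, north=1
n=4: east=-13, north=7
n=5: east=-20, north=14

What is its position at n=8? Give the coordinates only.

Successive displacements: (-3,+3), (-4,+4), (-5,+5), (-6,+6), (-7,+7) — each changes by (-1,+1).
step 6: east=-20, north=14 + (-8,+8) → east=-28, north=22
step 7: east=-28, north=22 + (-9,+9) → east=-37, north=31
step 8: east=-37, north=31 + (-10,+10) → east=-47, north=41

east=-47, north=41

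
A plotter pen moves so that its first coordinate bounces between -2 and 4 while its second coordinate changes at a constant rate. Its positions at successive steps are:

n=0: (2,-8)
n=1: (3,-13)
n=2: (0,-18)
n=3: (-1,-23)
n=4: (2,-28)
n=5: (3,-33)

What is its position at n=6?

The first coordinate travels 3 per step and bounces off the walls at -2 and 4.
  step 6: 3 → 0
The second coordinate changes by -5 each step: at step 6 it is -38.

(0,-38)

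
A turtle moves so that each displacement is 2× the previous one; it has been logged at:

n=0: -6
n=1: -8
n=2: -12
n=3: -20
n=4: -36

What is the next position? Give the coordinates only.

Step-to-step displacements: -2, -4, -8, -16; each is 2× the previous.
step 5: -36 − 32 → -68

-68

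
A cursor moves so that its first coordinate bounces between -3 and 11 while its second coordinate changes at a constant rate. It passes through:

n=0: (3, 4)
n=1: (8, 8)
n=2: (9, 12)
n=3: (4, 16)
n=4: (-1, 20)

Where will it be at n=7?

(10, 32)

The first coordinate travels 5 per step and bounces off the walls at -3 and 11.
  step 5: -1 → 0
  step 6: 0 → 5
  step 7: 5 → 10
The second coordinate changes by +4 each step: at step 7 it is 32.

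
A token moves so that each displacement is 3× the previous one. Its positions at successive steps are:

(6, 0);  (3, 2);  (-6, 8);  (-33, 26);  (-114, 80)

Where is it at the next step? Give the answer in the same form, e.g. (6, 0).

Step-to-step displacements: (-3, +2), (-9, +6), (-27, +18), (-81, +54); each is 3× the previous.
step 5: (-114, 80) + (-243, +162) → (-357, 242)

(-357, 242)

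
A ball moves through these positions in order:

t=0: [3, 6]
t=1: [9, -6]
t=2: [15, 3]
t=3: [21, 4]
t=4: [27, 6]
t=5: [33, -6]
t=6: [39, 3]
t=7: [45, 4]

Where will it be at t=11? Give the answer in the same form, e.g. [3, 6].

First: linear, +6 per step → 69 at step 11.
Second: cycles through 6, -6, 3, 4 every 4 steps. Step 11 lands at position 3 of the cycle → 4.

[69, 4]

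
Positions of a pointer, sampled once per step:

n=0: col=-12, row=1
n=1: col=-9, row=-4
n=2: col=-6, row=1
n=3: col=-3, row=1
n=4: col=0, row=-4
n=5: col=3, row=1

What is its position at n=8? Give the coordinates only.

col=12, row=1

Col: linear, +3 per step → 12 at step 8.
Row: cycles through 1, -4, 1 every 3 steps. Step 8 lands at position 2 of the cycle → 1.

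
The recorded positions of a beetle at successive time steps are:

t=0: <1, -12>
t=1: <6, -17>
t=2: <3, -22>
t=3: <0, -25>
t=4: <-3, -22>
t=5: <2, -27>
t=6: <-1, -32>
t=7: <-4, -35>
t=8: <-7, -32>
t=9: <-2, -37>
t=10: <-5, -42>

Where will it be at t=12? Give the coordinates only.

<-11, -42>

The moves between consecutive positions are <+5, -5>, <-3, -5>, <-3, -3>, <-3, +3>, <+5, -5>, <-3, -5>, <-3, -3>, <-3, +3>, <+5, -5>, <-3, -5>; they repeat the 4-cycle [<+5, -5>, <-3, -5>, <-3, -3>, <-3, +3>].
step 11: apply <-3, -3> → <-8, -45>
step 12: apply <-3, +3> → <-11, -42>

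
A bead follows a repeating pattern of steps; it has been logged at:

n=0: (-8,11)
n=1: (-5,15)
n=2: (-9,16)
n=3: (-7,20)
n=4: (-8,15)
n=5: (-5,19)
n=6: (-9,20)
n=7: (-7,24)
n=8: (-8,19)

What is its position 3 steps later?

The moves between consecutive positions are (+3,+4), (-4,+1), (+2,+4), (-1,-5), (+3,+4), (-4,+1), (+2,+4), (-1,-5); they repeat the 4-cycle [(+3,+4), (-4,+1), (+2,+4), (-1,-5)].
step 9: apply (+3,+4) → (-5,23)
step 10: apply (-4,+1) → (-9,24)
step 11: apply (+2,+4) → (-7,28)

(-7,28)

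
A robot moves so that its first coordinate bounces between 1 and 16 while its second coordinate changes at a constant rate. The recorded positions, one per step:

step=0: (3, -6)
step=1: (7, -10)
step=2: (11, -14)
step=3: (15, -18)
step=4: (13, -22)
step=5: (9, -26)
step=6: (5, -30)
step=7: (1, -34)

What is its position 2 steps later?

(9, -42)

The first coordinate reflects between 1 and 16, moving 4 per step.
  step 8: 1 → 5
  step 9: 5 → 9
The second coordinate changes by -4 each step: at step 9 it is -42.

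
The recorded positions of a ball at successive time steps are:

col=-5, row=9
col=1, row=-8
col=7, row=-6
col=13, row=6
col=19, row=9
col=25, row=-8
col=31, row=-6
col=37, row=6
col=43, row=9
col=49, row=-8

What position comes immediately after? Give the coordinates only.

The col coordinate changes by +6 each step, so at step 10 it is -5 + 10·(6) = 55.
The row coordinate repeats the cycle [9, -8, -6, 6] with period 4; step 10 mod 4 = 2, giving -6.

col=55, row=-6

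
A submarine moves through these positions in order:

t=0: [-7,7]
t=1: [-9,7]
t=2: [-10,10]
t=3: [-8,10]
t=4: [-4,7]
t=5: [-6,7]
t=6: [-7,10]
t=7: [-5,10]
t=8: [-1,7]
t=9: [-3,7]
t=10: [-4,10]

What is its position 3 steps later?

[0,7]

The moves between consecutive positions are [-2,+0], [-1,+3], [+2,+0], [+4,-3], [-2,+0], [-1,+3], [+2,+0], [+4,-3], [-2,+0], [-1,+3]; they repeat the 4-cycle [[-2,+0], [-1,+3], [+2,+0], [+4,-3]].
step 11: apply [+2,+0] → [-2,10]
step 12: apply [+4,-3] → [2,7]
step 13: apply [-2,+0] → [0,7]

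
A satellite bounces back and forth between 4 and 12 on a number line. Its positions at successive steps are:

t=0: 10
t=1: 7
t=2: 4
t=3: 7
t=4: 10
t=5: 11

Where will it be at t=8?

6

The value reflects between 4 and 12, moving 3 per step.
  step 6: 11 → 8
  step 7: 8 → 5
  step 8: 5 → 6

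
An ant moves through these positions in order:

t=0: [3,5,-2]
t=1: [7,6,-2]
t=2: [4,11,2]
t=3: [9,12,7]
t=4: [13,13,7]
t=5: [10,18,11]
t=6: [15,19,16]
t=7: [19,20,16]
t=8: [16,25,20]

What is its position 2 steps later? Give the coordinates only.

[25,27,25]

The moves between consecutive positions are [+4,+1,+0], [-3,+5,+4], [+5,+1,+5], [+4,+1,+0], [-3,+5,+4], [+5,+1,+5], [+4,+1,+0], [-3,+5,+4]; they repeat the 3-cycle [[+4,+1,+0], [-3,+5,+4], [+5,+1,+5]].
step 9: apply [+5,+1,+5] → [21,26,25]
step 10: apply [+4,+1,+0] → [25,27,25]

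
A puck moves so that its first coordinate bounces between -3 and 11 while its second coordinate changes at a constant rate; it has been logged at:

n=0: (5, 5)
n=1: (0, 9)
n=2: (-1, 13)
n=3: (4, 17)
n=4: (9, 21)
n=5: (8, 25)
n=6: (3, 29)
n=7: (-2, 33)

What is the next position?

(1, 37)

The first coordinate travels 5 per step and bounces off the walls at -3 and 11.
  step 8: -2 → 1
The second coordinate changes by +4 each step: at step 8 it is 37.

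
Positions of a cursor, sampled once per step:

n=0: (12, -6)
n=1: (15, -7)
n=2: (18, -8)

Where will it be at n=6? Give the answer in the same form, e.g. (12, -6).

The position changes by (+3, -1) every step.
step 3: (18, -8) + (+3, -1) → (21, -9)
step 4: (21, -9) + (+3, -1) → (24, -10)
step 5: (24, -10) + (+3, -1) → (27, -11)
step 6: (27, -11) + (+3, -1) → (30, -12)

(30, -12)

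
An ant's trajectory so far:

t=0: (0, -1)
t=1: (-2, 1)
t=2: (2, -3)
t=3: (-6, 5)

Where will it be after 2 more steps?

(-22, 21)

Step-to-step displacements: (-2, +2), (+4, -4), (-8, +8); each is -2× the previous.
step 4: (-6, 5) + (+16, -16) → (10, -11)
step 5: (10, -11) + (-32, +32) → (-22, 21)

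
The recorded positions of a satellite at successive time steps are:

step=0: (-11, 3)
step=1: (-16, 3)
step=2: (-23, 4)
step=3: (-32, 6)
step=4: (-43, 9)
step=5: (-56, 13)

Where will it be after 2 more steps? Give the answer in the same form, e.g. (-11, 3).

Successive displacements: (-5, +0), (-7, +1), (-9, +2), (-11, +3), (-13, +4) — each changes by (-2, +1).
step 6: (-56, 13) + (-15, +5) → (-71, 18)
step 7: (-71, 18) + (-17, +6) → (-88, 24)

(-88, 24)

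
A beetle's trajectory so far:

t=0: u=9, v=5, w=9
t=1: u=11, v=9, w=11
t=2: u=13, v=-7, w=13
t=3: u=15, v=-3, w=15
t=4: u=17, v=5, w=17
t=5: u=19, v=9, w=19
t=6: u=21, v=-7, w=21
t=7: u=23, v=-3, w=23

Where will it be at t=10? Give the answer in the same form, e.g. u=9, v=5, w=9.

u=29, v=-7, w=29

U: linear, +2 per step → 29 at step 10.
V: cycles through 5, 9, -7, -3 every 4 steps. Step 10 lands at position 2 of the cycle → -7.
W: linear, +2 per step → 29 at step 10.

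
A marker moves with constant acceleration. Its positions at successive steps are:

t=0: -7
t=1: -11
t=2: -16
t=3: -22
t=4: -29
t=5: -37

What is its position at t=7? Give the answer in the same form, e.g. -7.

-56

Taking differences between consecutive positions: -4, -5, -6, -7, -8. These grow by -1 each step.
step 6: -37 − 9 → -46
step 7: -46 − 10 → -56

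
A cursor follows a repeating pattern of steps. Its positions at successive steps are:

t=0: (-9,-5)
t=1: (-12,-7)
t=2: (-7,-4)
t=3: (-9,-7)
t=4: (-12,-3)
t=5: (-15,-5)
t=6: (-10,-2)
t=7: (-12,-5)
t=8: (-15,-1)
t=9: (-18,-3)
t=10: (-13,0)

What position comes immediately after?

(-15,-3)

The moves between consecutive positions are (-3,-2), (+5,+3), (-2,-3), (-3,+4), (-3,-2), (+5,+3), (-2,-3), (-3,+4), (-3,-2), (+5,+3); they repeat the 4-cycle [(-3,-2), (+5,+3), (-2,-3), (-3,+4)].
step 11: apply (-2,-3) → (-15,-3)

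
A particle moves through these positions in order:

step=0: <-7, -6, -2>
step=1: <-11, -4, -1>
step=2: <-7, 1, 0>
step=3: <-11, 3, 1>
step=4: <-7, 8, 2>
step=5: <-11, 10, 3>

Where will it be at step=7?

Step-to-step displacements: <-4, +2, +1>, <+4, +5, +1>, <-4, +2, +1>, <+4, +5, +1>, <-4, +2, +1> — a repeating cycle of length 2.
step 6: apply <+4, +5, +1> → <-7, 15, 4>
step 7: apply <-4, +2, +1> → <-11, 17, 5>

<-11, 17, 5>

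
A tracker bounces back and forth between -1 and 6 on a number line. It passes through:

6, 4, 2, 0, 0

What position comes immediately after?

2

The value reflects between -1 and 6, moving 2 per step.
  step 5: 0 → 2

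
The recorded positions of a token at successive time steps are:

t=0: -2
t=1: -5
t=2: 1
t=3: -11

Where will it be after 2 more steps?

The jumps are -3, +6, -12 — a geometric progression with ratio -2.
step 4: -11 + 24 → 13
step 5: 13 − 48 → -35

-35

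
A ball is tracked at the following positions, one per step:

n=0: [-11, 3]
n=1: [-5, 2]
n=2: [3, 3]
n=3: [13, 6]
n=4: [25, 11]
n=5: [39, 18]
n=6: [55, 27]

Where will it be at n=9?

[115, 66]

Successive displacements: [+6, -1], [+8, +1], [+10, +3], [+12, +5], [+14, +7], [+16, +9] — each changes by [+2, +2].
step 7: [55, 27] + [+18, +11] → [73, 38]
step 8: [73, 38] + [+20, +13] → [93, 51]
step 9: [93, 51] + [+22, +15] → [115, 66]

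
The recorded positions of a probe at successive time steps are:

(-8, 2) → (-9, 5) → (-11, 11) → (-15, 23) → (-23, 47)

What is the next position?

(-39, 95)

Consecutive displacements (-1, +3), (-2, +6), (-4, +12), (-8, +24) scale by a factor of 2 each step.
step 5: (-23, 47) + (-16, +48) → (-39, 95)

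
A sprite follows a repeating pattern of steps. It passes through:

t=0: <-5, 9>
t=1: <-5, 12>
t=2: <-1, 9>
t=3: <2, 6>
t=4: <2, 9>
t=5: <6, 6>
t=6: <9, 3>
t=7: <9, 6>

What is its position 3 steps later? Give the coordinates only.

<16, 3>

Step-to-step displacements: <+0, +3>, <+4, -3>, <+3, -3>, <+0, +3>, <+4, -3>, <+3, -3>, <+0, +3> — a repeating cycle of length 3.
step 8: apply <+4, -3> → <13, 3>
step 9: apply <+3, -3> → <16, 0>
step 10: apply <+0, +3> → <16, 3>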